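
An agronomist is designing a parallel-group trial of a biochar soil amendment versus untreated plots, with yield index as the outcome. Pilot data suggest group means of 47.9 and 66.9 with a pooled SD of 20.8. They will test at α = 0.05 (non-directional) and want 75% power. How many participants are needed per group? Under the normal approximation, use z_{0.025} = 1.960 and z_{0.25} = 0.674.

n = 17 per group

Cohen's d = |M₁ − M₂| / SD_pooled = |47.9 − 66.9| / 20.8 = 19.0 / 20.8 = 0.913.
For two independent groups with equal n: n = 2·((z_{α/2} + z_β) / d)².
z_{α/2} + z_β = 1.960 + 0.674 = 2.634.
n = 2 × (2.634 / 0.913)² = 2 × 2.885² = 2 × 8.32 = 16.6.
Round up to the next whole participant.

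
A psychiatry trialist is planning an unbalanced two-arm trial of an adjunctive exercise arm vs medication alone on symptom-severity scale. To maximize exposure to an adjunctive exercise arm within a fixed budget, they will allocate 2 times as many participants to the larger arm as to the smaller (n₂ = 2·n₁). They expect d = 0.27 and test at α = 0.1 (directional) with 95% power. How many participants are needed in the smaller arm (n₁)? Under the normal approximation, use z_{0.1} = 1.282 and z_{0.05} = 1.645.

With allocation ratio k = n₂/n₁ = 2, Var(x̄₁−x̄₂) = σ²(1/n₁ + 1/(k·n₁)) = σ²·(k+1)/(k·n₁).
So n₁ = (1 + 1/k)·((z_{α} + z_β)/d)² = 1.500 × (2.927/0.27)².
n₁ = 1.500 × 117.52 = 176.3.
Round up: n₁ = 177, giving n₂ = 2 × 177 = 354.

n₁ = 177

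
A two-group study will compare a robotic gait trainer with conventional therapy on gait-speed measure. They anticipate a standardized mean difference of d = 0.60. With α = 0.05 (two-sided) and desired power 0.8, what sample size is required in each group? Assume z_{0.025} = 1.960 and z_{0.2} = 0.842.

n = 44 per group

For two independent groups with equal n: n = 2·((z_{α/2} + z_β) / d)².
z_{α/2} + z_β = 1.960 + 0.842 = 2.802.
n = 2 × (2.802 / 0.60)² = 2 × 4.670² = 2 × 21.81 = 43.6.
Round up to the next whole participant.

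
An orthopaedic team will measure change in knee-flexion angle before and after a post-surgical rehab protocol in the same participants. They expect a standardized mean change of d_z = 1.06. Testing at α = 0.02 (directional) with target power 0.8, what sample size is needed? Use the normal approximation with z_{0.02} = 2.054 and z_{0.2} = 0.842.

n = 8 pairs

For a paired (one-sample on differences) test: n = ((z_{α} + z_β) / d)².
z_{α} + z_β = 2.054 + 0.842 = 2.896.
n = (2.896 / 1.06)² = 2.732² = 7.46.
Round up.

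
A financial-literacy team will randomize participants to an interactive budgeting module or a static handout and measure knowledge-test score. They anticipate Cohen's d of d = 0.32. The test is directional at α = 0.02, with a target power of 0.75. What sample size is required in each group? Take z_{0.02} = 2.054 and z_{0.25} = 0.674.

For two independent groups with equal n: n = 2·((z_{α} + z_β) / d)².
z_{α} + z_β = 2.054 + 0.674 = 2.728.
n = 2 × (2.728 / 0.32)² = 2 × 8.525² = 2 × 72.68 = 145.4.
Round up to the next whole participant.

n = 146 per group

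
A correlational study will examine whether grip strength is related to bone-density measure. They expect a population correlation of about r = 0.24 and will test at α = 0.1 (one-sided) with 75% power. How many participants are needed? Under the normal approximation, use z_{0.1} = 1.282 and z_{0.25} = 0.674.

Fisher's z: C = ½·ln((1+r)/(1−r)) = ½·ln(1.6316) = 0.2448.
n = ((z_{α} + z_β)/C)² + 3.
(1.282 + 0.674) / 0.2448 = 1.956 / 0.2448 = 7.990.
n = 7.990² + 3 = 63.84 + 3 = 66.8.
Round up.

n = 67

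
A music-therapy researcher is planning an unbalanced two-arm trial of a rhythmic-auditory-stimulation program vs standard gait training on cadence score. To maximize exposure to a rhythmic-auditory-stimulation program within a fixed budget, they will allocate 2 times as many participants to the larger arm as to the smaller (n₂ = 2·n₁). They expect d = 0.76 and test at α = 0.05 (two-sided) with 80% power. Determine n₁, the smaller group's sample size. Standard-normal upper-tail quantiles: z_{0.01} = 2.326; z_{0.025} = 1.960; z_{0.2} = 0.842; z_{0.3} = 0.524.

With allocation ratio k = n₂/n₁ = 2, Var(x̄₁−x̄₂) = σ²(1/n₁ + 1/(k·n₁)) = σ²·(k+1)/(k·n₁).
So n₁ = (1 + 1/k)·((z_{α/2} + z_β)/d)² = 1.500 × (2.802/0.76)².
n₁ = 1.500 × 13.59 = 20.4.
Round up: n₁ = 21, giving n₂ = 2 × 21 = 42.

n₁ = 21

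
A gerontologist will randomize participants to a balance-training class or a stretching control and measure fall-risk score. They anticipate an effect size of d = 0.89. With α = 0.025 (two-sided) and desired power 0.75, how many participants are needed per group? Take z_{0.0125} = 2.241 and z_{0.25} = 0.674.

For two independent groups with equal n: n = 2·((z_{α/2} + z_β) / d)².
z_{α/2} + z_β = 2.241 + 0.674 = 2.915.
n = 2 × (2.915 / 0.89)² = 2 × 3.275² = 2 × 10.73 = 21.5.
Round up to the next whole participant.

n = 22 per group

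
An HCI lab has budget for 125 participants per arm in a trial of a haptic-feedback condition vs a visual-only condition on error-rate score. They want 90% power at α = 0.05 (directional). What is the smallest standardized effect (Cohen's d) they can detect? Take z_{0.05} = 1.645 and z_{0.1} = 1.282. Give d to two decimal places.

For two independent groups of n = 125 each: d_min = (z_{α} + z_β)·√(2/n).
z-sum = 1.645 + 1.282 = 2.927.
d_min = 2.927 × √(2/125) = 2.927 × 0.1265 = 0.370.

d_min ≈ 0.37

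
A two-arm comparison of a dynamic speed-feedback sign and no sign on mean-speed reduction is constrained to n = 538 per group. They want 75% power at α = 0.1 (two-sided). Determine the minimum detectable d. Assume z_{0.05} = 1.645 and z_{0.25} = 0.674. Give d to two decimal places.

For two independent groups of n = 538 each: d_min = (z_{α/2} + z_β)·√(2/n).
z-sum = 1.645 + 0.674 = 2.319.
d_min = 2.319 × √(2/538) = 2.319 × 0.0610 = 0.141.

d_min ≈ 0.14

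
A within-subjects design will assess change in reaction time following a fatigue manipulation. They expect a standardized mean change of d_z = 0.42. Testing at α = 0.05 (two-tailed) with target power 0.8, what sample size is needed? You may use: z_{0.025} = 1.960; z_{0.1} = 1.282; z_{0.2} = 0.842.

For a paired (one-sample on differences) test: n = ((z_{α/2} + z_β) / d)².
z_{α/2} + z_β = 1.960 + 0.842 = 2.802.
n = (2.802 / 0.42)² = 6.671² = 44.51.
Round up.

n = 45 pairs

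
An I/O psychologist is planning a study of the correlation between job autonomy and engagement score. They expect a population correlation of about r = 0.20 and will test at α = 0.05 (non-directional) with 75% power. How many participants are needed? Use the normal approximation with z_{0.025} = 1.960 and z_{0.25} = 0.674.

n = 172

Fisher's z: C = ½·ln((1+r)/(1−r)) = ½·ln(1.5000) = 0.2027.
n = ((z_{α/2} + z_β)/C)² + 3.
(1.960 + 0.674) / 0.2027 = 2.634 / 0.2027 = 12.995.
n = 12.995² + 3 = 168.86 + 3 = 171.9.
Round up.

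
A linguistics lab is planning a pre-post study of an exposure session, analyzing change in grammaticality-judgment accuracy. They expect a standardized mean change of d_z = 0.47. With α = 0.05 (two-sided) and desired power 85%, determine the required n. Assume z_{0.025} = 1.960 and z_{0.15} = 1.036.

n = 41 pairs

For a paired (one-sample on differences) test: n = ((z_{α/2} + z_β) / d)².
z_{α/2} + z_β = 1.960 + 1.036 = 2.996.
n = (2.996 / 0.47)² = 6.374² = 40.63.
Round up.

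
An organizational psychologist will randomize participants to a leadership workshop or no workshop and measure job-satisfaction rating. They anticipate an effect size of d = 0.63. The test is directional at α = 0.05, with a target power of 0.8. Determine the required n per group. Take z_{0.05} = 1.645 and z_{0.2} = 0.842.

For two independent groups with equal n: n = 2·((z_{α} + z_β) / d)².
z_{α} + z_β = 1.645 + 0.842 = 2.487.
n = 2 × (2.487 / 0.63)² = 2 × 3.948² = 2 × 15.58 = 31.2.
Round up to the next whole participant.

n = 32 per group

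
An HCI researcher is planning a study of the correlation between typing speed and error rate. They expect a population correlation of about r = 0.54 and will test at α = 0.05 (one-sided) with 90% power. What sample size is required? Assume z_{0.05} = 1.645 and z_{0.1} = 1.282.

Fisher's z: C = ½·ln((1+r)/(1−r)) = ½·ln(3.3478) = 0.6042.
n = ((z_{α} + z_β)/C)² + 3.
(1.645 + 1.282) / 0.6042 = 2.927 / 0.6042 = 4.844.
n = 4.844² + 3 = 23.47 + 3 = 26.5.
Round up.

n = 27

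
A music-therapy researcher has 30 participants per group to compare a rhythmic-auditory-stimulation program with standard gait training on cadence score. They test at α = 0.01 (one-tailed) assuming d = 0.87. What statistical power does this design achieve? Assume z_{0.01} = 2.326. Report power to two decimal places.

For two equal groups, power = Φ(d·√(n/2) − z_{α}).
d·√(n/2) = 0.87 × √(30/2) = 0.87 × 3.873 = 3.369.
z_β = 3.369 − 2.326 = 1.043.
Power = Φ(1.043) = 0.852.

power ≈ 0.85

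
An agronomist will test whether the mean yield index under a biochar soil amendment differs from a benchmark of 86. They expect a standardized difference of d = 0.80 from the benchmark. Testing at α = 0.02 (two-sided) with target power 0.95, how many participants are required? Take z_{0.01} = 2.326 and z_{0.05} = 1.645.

n = 25

For a one-sample test: n = ((z_{α/2} + z_β) / d)².
z_{α/2} + z_β = 2.326 + 1.645 = 3.971.
n = (3.971 / 0.80)² = 4.964² = 24.64.
Round up.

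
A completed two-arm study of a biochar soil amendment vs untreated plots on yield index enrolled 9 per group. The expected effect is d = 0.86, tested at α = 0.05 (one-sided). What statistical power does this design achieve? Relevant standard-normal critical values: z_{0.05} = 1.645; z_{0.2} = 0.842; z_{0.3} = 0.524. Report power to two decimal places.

For two equal groups, power = Φ(d·√(n/2) − z_{α}).
d·√(n/2) = 0.86 × √(9/2) = 0.86 × 2.121 = 1.824.
z_β = 1.824 − 1.645 = 0.179.
Power = Φ(0.179) = 0.571.

power ≈ 0.57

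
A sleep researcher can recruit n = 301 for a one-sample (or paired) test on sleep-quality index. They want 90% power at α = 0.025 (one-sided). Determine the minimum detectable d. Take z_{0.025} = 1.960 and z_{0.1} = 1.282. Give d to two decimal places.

For a single sample (or paired design) of n = 301: d_min = (z_{α} + z_β)/√n.
z-sum = 1.960 + 1.282 = 3.242.
d_min = 3.242 / √301 = 3.242 / 17.349 = 0.187.

d_min ≈ 0.19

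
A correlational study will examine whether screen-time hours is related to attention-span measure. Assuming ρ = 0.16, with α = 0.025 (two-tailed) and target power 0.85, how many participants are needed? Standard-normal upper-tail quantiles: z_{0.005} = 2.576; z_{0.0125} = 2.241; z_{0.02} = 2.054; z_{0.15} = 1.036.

n = 416

Fisher's z: C = ½·ln((1+r)/(1−r)) = ½·ln(1.3810) = 0.1614.
n = ((z_{α/2} + z_β)/C)² + 3.
(2.241 + 1.036) / 0.1614 = 3.277 / 0.1614 = 20.304.
n = 20.304² + 3 = 412.24 + 3 = 415.2.
Round up.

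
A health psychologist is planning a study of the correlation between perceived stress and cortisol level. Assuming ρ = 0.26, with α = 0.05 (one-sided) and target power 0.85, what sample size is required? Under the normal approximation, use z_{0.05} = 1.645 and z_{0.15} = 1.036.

Fisher's z: C = ½·ln((1+r)/(1−r)) = ½·ln(1.7027) = 0.2661.
n = ((z_{α} + z_β)/C)² + 3.
(1.645 + 1.036) / 0.2661 = 2.681 / 0.2661 = 10.075.
n = 10.075² + 3 = 101.51 + 3 = 104.5.
Round up.

n = 105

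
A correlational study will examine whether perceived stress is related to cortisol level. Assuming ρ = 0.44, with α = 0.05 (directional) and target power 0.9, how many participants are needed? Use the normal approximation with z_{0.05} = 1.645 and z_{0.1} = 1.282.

Fisher's z: C = ½·ln((1+r)/(1−r)) = ½·ln(2.5714) = 0.4722.
n = ((z_{α} + z_β)/C)² + 3.
(1.645 + 1.282) / 0.4722 = 2.927 / 0.4722 = 6.199.
n = 6.199² + 3 = 38.42 + 3 = 41.4.
Round up.

n = 42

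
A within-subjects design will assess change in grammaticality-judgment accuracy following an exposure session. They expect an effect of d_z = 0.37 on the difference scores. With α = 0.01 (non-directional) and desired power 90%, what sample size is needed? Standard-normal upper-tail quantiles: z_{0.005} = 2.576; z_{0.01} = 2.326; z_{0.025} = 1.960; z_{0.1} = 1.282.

For a paired (one-sample on differences) test: n = ((z_{α/2} + z_β) / d)².
z_{α/2} + z_β = 2.576 + 1.282 = 3.858.
n = (3.858 / 0.37)² = 10.427² = 108.72.
Round up.

n = 109 pairs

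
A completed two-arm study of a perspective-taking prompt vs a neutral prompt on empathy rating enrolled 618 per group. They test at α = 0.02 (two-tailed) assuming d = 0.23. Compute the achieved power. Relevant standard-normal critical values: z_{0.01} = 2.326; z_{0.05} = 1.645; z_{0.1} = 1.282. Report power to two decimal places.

power ≈ 0.96

For two equal groups, power = Φ(d·√(n/2) − z_{α/2}).
d·√(n/2) = 0.23 × √(618/2) = 0.23 × 17.578 = 4.043.
z_β = 4.043 − 2.326 = 1.717.
Power = Φ(1.717) = 0.957.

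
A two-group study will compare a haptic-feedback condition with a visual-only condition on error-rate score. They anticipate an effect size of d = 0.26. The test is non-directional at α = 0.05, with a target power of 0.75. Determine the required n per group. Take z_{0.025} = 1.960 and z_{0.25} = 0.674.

n = 206 per group

For two independent groups with equal n: n = 2·((z_{α/2} + z_β) / d)².
z_{α/2} + z_β = 1.960 + 0.674 = 2.634.
n = 2 × (2.634 / 0.26)² = 2 × 10.131² = 2 × 102.63 = 205.3.
Round up to the next whole participant.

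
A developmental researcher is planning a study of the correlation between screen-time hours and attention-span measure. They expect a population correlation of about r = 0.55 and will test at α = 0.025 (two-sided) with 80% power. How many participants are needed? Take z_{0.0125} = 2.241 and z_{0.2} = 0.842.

n = 28

Fisher's z: C = ½·ln((1+r)/(1−r)) = ½·ln(3.4444) = 0.6184.
n = ((z_{α/2} + z_β)/C)² + 3.
(2.241 + 0.842) / 0.6184 = 3.083 / 0.6184 = 4.985.
n = 4.985² + 3 = 24.85 + 3 = 27.9.
Round up.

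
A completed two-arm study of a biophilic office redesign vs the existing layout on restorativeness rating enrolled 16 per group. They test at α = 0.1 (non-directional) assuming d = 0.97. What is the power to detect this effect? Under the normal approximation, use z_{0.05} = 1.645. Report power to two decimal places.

For two equal groups, power = Φ(d·√(n/2) − z_{α/2}).
d·√(n/2) = 0.97 × √(16/2) = 0.97 × 2.828 = 2.744.
z_β = 2.744 − 1.645 = 1.099.
Power = Φ(1.099) = 0.864.

power ≈ 0.86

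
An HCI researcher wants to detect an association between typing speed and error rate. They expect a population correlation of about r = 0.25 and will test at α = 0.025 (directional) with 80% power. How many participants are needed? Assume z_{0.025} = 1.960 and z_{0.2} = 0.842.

n = 124

Fisher's z: C = ½·ln((1+r)/(1−r)) = ½·ln(1.6667) = 0.2554.
n = ((z_{α} + z_β)/C)² + 3.
(1.960 + 0.842) / 0.2554 = 2.802 / 0.2554 = 10.971.
n = 10.971² + 3 = 120.36 + 3 = 123.4.
Round up.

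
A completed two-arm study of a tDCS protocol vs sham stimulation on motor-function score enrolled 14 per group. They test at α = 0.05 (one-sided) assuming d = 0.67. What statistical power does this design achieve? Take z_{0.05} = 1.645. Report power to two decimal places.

power ≈ 0.55

For two equal groups, power = Φ(d·√(n/2) − z_{α}).
d·√(n/2) = 0.67 × √(14/2) = 0.67 × 2.646 = 1.773.
z_β = 1.773 − 1.645 = 0.128.
Power = Φ(0.128) = 0.551.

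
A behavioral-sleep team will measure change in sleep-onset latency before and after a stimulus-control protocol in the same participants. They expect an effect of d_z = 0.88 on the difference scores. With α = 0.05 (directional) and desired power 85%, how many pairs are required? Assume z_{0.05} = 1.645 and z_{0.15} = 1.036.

For a paired (one-sample on differences) test: n = ((z_{α} + z_β) / d)².
z_{α} + z_β = 1.645 + 1.036 = 2.681.
n = (2.681 / 0.88)² = 3.047² = 9.28.
Round up.

n = 10 pairs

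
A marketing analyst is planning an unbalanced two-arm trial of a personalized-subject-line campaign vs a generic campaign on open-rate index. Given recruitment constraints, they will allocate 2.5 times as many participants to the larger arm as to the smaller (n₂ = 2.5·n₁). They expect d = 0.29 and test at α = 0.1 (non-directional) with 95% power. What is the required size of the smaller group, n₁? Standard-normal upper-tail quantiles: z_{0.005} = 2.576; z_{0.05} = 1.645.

With allocation ratio k = n₂/n₁ = 2.5, Var(x̄₁−x̄₂) = σ²(1/n₁ + 1/(k·n₁)) = σ²·(k+1)/(k·n₁).
So n₁ = (1 + 1/k)·((z_{α/2} + z_β)/d)² = 1.400 × (3.290/0.29)².
n₁ = 1.400 × 128.71 = 180.2.
Round up: n₁ = 181, giving n₂ = ⌈2.5 × 181⌉ = ⌈452.5⌉ = 453.

n₁ = 181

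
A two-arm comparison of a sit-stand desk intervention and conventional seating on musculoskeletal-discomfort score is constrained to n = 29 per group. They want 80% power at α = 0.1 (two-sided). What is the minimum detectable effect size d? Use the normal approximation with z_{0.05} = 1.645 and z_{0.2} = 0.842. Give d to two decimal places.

d_min ≈ 0.65

For two independent groups of n = 29 each: d_min = (z_{α/2} + z_β)·√(2/n).
z-sum = 1.645 + 0.842 = 2.487.
d_min = 2.487 × √(2/29) = 2.487 × 0.2626 = 0.653.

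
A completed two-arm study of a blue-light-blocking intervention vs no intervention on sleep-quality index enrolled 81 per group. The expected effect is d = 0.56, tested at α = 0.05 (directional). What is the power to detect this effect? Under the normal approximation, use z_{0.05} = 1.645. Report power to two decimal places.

power ≈ 0.97

For two equal groups, power = Φ(d·√(n/2) − z_{α}).
d·√(n/2) = 0.56 × √(81/2) = 0.56 × 6.364 = 3.564.
z_β = 3.564 − 1.645 = 1.919.
Power = Φ(1.919) = 0.972.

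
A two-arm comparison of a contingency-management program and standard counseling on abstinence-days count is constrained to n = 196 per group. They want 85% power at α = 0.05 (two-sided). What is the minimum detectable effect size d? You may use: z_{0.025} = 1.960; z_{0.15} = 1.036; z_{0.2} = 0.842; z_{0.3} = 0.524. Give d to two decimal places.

d_min ≈ 0.30

For two independent groups of n = 196 each: d_min = (z_{α/2} + z_β)·√(2/n).
z-sum = 1.960 + 1.036 = 2.996.
d_min = 2.996 × √(2/196) = 2.996 × 0.1010 = 0.303.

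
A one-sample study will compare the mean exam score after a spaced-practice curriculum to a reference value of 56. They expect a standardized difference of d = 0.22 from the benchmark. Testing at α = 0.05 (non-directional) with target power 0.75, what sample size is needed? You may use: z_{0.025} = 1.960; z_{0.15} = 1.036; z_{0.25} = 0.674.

n = 144

For a one-sample test: n = ((z_{α/2} + z_β) / d)².
z_{α/2} + z_β = 1.960 + 0.674 = 2.634.
n = (2.634 / 0.22)² = 11.973² = 143.35.
Round up.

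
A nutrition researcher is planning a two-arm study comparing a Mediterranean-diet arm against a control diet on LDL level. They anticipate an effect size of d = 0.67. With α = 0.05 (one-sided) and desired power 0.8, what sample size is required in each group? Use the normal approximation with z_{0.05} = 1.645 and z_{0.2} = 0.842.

n = 28 per group

For two independent groups with equal n: n = 2·((z_{α} + z_β) / d)².
z_{α} + z_β = 1.645 + 0.842 = 2.487.
n = 2 × (2.487 / 0.67)² = 2 × 3.712² = 2 × 13.78 = 27.6.
Round up to the next whole participant.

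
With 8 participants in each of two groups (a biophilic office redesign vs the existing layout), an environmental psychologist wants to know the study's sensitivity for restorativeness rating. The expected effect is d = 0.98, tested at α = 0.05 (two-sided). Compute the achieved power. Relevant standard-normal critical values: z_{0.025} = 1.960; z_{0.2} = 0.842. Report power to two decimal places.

For two equal groups, power = Φ(d·√(n/2) − z_{α/2}).
d·√(n/2) = 0.98 × √(8/2) = 0.98 × 2.000 = 1.960.
z_β = 1.960 − 1.960 = 0.000.
Power = Φ(0.000) = 0.500.

power ≈ 0.50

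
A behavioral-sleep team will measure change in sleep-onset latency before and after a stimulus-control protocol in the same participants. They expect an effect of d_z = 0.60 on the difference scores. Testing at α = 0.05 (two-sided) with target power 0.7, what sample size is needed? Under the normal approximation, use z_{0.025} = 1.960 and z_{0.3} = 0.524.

n = 18 pairs

For a paired (one-sample on differences) test: n = ((z_{α/2} + z_β) / d)².
z_{α/2} + z_β = 1.960 + 0.524 = 2.484.
n = (2.484 / 0.60)² = 4.140² = 17.14.
Round up.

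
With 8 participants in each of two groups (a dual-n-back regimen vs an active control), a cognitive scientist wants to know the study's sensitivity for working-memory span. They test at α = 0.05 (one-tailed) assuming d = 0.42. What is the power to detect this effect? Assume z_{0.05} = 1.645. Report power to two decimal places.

For two equal groups, power = Φ(d·√(n/2) − z_{α}).
d·√(n/2) = 0.42 × √(8/2) = 0.42 × 2.000 = 0.840.
z_β = 0.840 − 1.645 = -0.805.
Power = Φ(-0.805) = 0.210.

power ≈ 0.21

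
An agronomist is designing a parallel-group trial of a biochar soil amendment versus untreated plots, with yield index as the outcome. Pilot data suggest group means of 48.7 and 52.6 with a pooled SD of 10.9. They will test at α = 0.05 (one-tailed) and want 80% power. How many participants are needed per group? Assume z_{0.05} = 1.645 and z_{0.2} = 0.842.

n = 97 per group

Cohen's d = |M₁ − M₂| / SD_pooled = |48.7 − 52.6| / 10.9 = 3.9 / 10.9 = 0.358.
For two independent groups with equal n: n = 2·((z_{α} + z_β) / d)².
z_{α} + z_β = 1.645 + 0.842 = 2.487.
n = 2 × (2.487 / 0.358)² = 2 × 6.947² = 2 × 48.26 = 96.5.
Round up to the next whole participant.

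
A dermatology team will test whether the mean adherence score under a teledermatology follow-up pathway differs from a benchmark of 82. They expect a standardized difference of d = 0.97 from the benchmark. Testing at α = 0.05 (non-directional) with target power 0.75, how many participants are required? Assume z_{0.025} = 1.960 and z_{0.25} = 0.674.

For a one-sample test: n = ((z_{α/2} + z_β) / d)².
z_{α/2} + z_β = 1.960 + 0.674 = 2.634.
n = (2.634 / 0.97)² = 2.715² = 7.37.
Round up.

n = 8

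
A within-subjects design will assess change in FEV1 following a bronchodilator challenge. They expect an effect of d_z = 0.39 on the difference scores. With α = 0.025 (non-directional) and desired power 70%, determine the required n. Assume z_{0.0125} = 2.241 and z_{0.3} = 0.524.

n = 51 pairs

For a paired (one-sample on differences) test: n = ((z_{α/2} + z_β) / d)².
z_{α/2} + z_β = 2.241 + 0.524 = 2.765.
n = (2.765 / 0.39)² = 7.090² = 50.26.
Round up.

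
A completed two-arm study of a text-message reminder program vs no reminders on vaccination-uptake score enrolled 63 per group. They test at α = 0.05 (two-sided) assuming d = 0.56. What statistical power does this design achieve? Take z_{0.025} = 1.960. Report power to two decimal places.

power ≈ 0.88

For two equal groups, power = Φ(d·√(n/2) − z_{α/2}).
d·√(n/2) = 0.56 × √(63/2) = 0.56 × 5.612 = 3.143.
z_β = 3.143 − 1.960 = 1.183.
Power = Φ(1.183) = 0.882.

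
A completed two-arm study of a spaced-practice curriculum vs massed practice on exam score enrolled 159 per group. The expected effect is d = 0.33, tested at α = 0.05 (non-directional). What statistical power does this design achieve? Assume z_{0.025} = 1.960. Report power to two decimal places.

power ≈ 0.84

For two equal groups, power = Φ(d·√(n/2) − z_{α/2}).
d·√(n/2) = 0.33 × √(159/2) = 0.33 × 8.916 = 2.942.
z_β = 2.942 − 1.960 = 0.982.
Power = Φ(0.982) = 0.837.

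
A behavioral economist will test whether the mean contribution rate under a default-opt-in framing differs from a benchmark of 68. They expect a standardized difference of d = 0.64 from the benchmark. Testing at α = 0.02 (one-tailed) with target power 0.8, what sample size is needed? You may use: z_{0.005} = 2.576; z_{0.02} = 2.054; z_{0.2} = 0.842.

n = 21

For a one-sample test: n = ((z_{α} + z_β) / d)².
z_{α} + z_β = 2.054 + 0.842 = 2.896.
n = (2.896 / 0.64)² = 4.525² = 20.48.
Round up.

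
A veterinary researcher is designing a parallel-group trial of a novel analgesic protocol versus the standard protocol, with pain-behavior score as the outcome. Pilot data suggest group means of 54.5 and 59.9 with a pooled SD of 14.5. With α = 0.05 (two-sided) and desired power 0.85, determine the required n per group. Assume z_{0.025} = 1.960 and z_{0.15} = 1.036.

n = 130 per group

Cohen's d = |M₁ − M₂| / SD_pooled = |54.5 − 59.9| / 14.5 = 5.4 / 14.5 = 0.372.
For two independent groups with equal n: n = 2·((z_{α/2} + z_β) / d)².
z_{α/2} + z_β = 1.960 + 1.036 = 2.996.
n = 2 × (2.996 / 0.372)² = 2 × 8.054² = 2 × 64.86 = 129.7.
Round up to the next whole participant.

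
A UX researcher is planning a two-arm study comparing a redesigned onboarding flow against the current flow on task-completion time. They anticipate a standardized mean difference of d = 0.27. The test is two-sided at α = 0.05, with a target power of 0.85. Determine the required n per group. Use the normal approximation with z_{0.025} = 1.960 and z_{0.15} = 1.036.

For two independent groups with equal n: n = 2·((z_{α/2} + z_β) / d)².
z_{α/2} + z_β = 1.960 + 1.036 = 2.996.
n = 2 × (2.996 / 0.27)² = 2 × 11.096² = 2 × 123.13 = 246.3.
Round up to the next whole participant.

n = 247 per group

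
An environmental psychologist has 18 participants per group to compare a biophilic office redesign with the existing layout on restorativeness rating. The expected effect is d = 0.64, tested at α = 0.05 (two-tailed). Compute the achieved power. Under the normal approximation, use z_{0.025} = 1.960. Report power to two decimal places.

power ≈ 0.48

For two equal groups, power = Φ(d·√(n/2) − z_{α/2}).
d·√(n/2) = 0.64 × √(18/2) = 0.64 × 3.000 = 1.920.
z_β = 1.920 − 1.960 = -0.040.
Power = Φ(-0.040) = 0.484.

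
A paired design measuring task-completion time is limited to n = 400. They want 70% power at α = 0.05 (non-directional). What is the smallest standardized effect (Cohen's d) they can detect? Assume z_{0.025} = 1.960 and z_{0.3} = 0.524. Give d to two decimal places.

For a single sample (or paired design) of n = 400: d_min = (z_{α/2} + z_β)/√n.
z-sum = 1.960 + 0.524 = 2.484.
d_min = 2.484 / √400 = 2.484 / 20.000 = 0.124.

d_min ≈ 0.12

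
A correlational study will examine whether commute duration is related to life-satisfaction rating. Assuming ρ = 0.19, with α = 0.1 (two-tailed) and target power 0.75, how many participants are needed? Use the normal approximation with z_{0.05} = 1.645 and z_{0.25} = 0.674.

n = 149

Fisher's z: C = ½·ln((1+r)/(1−r)) = ½·ln(1.4691) = 0.1923.
n = ((z_{α/2} + z_β)/C)² + 3.
(1.645 + 0.674) / 0.1923 = 2.319 / 0.1923 = 12.059.
n = 12.059² + 3 = 145.43 + 3 = 148.4.
Round up.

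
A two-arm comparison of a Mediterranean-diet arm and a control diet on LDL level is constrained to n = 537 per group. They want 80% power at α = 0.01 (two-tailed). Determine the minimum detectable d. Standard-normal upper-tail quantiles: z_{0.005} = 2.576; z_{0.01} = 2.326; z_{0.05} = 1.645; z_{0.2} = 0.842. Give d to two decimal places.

d_min ≈ 0.21

For two independent groups of n = 537 each: d_min = (z_{α/2} + z_β)·√(2/n).
z-sum = 2.576 + 0.842 = 3.418.
d_min = 3.418 × √(2/537) = 3.418 × 0.0610 = 0.209.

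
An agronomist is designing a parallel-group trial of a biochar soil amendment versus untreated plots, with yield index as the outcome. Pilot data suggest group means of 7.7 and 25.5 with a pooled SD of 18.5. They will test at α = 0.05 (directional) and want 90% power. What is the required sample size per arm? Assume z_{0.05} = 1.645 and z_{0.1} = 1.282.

n = 19 per group

Cohen's d = |M₁ − M₂| / SD_pooled = |7.7 − 25.5| / 18.5 = 17.8 / 18.5 = 0.962.
For two independent groups with equal n: n = 2·((z_{α} + z_β) / d)².
z_{α} + z_β = 1.645 + 1.282 = 2.927.
n = 2 × (2.927 / 0.962)² = 2 × 3.043² = 2 × 9.26 = 18.5.
Round up to the next whole participant.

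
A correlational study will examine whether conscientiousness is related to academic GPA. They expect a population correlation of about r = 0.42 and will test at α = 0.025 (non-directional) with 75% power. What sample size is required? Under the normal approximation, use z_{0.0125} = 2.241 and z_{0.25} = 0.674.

Fisher's z: C = ½·ln((1+r)/(1−r)) = ½·ln(2.4483) = 0.4477.
n = ((z_{α/2} + z_β)/C)² + 3.
(2.241 + 0.674) / 0.4477 = 2.915 / 0.4477 = 6.511.
n = 6.511² + 3 = 42.39 + 3 = 45.4.
Round up.

n = 46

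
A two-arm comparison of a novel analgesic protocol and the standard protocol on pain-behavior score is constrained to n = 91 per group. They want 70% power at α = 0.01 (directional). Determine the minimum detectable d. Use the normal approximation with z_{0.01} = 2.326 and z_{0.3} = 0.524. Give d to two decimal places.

For two independent groups of n = 91 each: d_min = (z_{α} + z_β)·√(2/n).
z-sum = 2.326 + 0.524 = 2.850.
d_min = 2.850 × √(2/91) = 2.850 × 0.1482 = 0.423.

d_min ≈ 0.42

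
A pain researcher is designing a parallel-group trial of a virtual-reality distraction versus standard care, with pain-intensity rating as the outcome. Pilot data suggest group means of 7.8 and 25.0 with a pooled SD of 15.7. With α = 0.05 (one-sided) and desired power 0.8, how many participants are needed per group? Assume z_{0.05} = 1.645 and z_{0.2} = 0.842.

n = 11 per group

Cohen's d = |M₁ − M₂| / SD_pooled = |7.8 − 25.0| / 15.7 = 17.2 / 15.7 = 1.096.
For two independent groups with equal n: n = 2·((z_{α} + z_β) / d)².
z_{α} + z_β = 1.645 + 0.842 = 2.487.
n = 2 × (2.487 / 1.096)² = 2 × 2.269² = 2 × 5.15 = 10.3.
Round up to the next whole participant.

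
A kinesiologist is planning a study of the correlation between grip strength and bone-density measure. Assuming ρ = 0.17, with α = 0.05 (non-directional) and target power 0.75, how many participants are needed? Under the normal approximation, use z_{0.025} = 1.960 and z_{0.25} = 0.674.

Fisher's z: C = ½·ln((1+r)/(1−r)) = ½·ln(1.4096) = 0.1717.
n = ((z_{α/2} + z_β)/C)² + 3.
(1.960 + 0.674) / 0.1717 = 2.634 / 0.1717 = 15.341.
n = 15.341² + 3 = 235.34 + 3 = 238.3.
Round up.

n = 239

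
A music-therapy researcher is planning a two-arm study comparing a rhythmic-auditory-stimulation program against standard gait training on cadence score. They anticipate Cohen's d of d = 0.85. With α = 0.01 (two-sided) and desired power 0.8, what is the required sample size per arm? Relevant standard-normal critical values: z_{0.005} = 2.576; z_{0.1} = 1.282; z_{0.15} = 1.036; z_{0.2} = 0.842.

n = 33 per group

For two independent groups with equal n: n = 2·((z_{α/2} + z_β) / d)².
z_{α/2} + z_β = 2.576 + 0.842 = 3.418.
n = 2 × (3.418 / 0.85)² = 2 × 4.021² = 2 × 16.17 = 32.3.
Round up to the next whole participant.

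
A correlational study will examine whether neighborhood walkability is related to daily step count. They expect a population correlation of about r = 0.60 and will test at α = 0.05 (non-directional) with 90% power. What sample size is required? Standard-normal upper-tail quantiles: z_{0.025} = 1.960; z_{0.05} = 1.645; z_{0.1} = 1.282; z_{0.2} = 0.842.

Fisher's z: C = ½·ln((1+r)/(1−r)) = ½·ln(4.0000) = 0.6931.
n = ((z_{α/2} + z_β)/C)² + 3.
(1.960 + 1.282) / 0.6931 = 3.242 / 0.6931 = 4.678.
n = 4.678² + 3 = 21.88 + 3 = 24.9.
Round up.

n = 25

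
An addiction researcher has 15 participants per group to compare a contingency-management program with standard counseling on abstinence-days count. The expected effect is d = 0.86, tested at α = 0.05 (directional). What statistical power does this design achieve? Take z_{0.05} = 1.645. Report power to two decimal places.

power ≈ 0.76

For two equal groups, power = Φ(d·√(n/2) − z_{α}).
d·√(n/2) = 0.86 × √(15/2) = 0.86 × 2.739 = 2.355.
z_β = 2.355 − 1.645 = 0.710.
Power = Φ(0.710) = 0.761.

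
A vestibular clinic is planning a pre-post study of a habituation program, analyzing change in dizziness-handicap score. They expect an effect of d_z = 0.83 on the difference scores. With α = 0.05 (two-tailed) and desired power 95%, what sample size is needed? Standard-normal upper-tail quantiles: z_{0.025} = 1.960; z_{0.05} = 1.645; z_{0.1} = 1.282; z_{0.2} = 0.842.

n = 19 pairs

For a paired (one-sample on differences) test: n = ((z_{α/2} + z_β) / d)².
z_{α/2} + z_β = 1.960 + 1.645 = 3.605.
n = (3.605 / 0.83)² = 4.343² = 18.86.
Round up.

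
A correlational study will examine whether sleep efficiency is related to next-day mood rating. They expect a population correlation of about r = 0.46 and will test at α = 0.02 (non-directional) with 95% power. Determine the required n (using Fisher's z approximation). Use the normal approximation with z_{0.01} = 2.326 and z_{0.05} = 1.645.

n = 67

Fisher's z: C = ½·ln((1+r)/(1−r)) = ½·ln(2.7037) = 0.4973.
n = ((z_{α/2} + z_β)/C)² + 3.
(2.326 + 1.645) / 0.4973 = 3.971 / 0.4973 = 7.985.
n = 7.985² + 3 = 63.76 + 3 = 66.8.
Round up.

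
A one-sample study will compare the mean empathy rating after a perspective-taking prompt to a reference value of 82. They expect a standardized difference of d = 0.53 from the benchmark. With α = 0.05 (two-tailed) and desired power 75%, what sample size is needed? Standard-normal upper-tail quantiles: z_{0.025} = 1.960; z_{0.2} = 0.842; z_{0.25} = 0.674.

n = 25

For a one-sample test: n = ((z_{α/2} + z_β) / d)².
z_{α/2} + z_β = 1.960 + 0.674 = 2.634.
n = (2.634 / 0.53)² = 4.970² = 24.70.
Round up.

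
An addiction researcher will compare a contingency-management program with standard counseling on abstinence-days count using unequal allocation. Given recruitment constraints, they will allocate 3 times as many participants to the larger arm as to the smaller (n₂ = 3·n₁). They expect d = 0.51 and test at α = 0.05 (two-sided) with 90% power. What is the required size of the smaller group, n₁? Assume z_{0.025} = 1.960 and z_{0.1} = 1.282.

With allocation ratio k = n₂/n₁ = 3, Var(x̄₁−x̄₂) = σ²(1/n₁ + 1/(k·n₁)) = σ²·(k+1)/(k·n₁).
So n₁ = (1 + 1/k)·((z_{α/2} + z_β)/d)² = 1.333 × (3.242/0.51)².
n₁ = 1.333 × 40.41 = 53.9.
Round up: n₁ = 54, giving n₂ = 3 × 54 = 162.

n₁ = 54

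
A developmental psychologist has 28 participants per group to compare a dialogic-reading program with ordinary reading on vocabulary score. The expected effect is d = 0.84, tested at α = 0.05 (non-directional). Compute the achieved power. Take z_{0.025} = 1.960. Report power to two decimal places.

For two equal groups, power = Φ(d·√(n/2) − z_{α/2}).
d·√(n/2) = 0.84 × √(28/2) = 0.84 × 3.742 = 3.143.
z_β = 3.143 − 1.960 = 1.183.
Power = Φ(1.183) = 0.882.

power ≈ 0.88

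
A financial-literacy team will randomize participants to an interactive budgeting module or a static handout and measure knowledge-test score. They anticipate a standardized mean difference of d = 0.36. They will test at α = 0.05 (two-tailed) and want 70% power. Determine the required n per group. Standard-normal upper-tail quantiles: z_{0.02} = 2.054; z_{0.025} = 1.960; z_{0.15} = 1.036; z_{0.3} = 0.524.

For two independent groups with equal n: n = 2·((z_{α/2} + z_β) / d)².
z_{α/2} + z_β = 1.960 + 0.524 = 2.484.
n = 2 × (2.484 / 0.36)² = 2 × 6.900² = 2 × 47.61 = 95.2.
Round up to the next whole participant.

n = 96 per group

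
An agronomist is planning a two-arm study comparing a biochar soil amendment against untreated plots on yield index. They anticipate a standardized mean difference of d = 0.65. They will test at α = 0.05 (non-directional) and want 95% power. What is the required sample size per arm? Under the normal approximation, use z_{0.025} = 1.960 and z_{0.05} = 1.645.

n = 62 per group

For two independent groups with equal n: n = 2·((z_{α/2} + z_β) / d)².
z_{α/2} + z_β = 1.960 + 1.645 = 3.605.
n = 2 × (3.605 / 0.65)² = 2 × 5.546² = 2 × 30.76 = 61.5.
Round up to the next whole participant.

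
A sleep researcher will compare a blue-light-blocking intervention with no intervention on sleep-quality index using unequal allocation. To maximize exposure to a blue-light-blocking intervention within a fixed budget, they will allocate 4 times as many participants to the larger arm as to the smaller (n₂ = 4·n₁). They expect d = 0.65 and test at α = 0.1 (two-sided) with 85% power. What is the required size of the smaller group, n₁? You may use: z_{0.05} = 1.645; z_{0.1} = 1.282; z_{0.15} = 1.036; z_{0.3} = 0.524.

n₁ = 22

With allocation ratio k = n₂/n₁ = 4, Var(x̄₁−x̄₂) = σ²(1/n₁ + 1/(k·n₁)) = σ²·(k+1)/(k·n₁).
So n₁ = (1 + 1/k)·((z_{α/2} + z_β)/d)² = 1.250 × (2.681/0.65)².
n₁ = 1.250 × 17.01 = 21.3.
Round up: n₁ = 22, giving n₂ = 4 × 22 = 88.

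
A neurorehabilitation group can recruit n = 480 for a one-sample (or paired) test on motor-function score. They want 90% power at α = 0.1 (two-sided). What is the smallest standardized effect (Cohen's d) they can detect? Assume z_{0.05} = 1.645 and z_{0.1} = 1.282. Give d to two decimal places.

d_min ≈ 0.13

For a single sample (or paired design) of n = 480: d_min = (z_{α/2} + z_β)/√n.
z-sum = 1.645 + 1.282 = 2.927.
d_min = 2.927 / √480 = 2.927 / 21.909 = 0.134.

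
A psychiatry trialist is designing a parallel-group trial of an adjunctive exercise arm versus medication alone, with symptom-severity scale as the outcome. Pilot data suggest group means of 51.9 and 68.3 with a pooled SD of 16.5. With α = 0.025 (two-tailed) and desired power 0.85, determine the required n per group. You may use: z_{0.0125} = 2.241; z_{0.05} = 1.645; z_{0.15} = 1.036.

n = 22 per group

Cohen's d = |M₁ − M₂| / SD_pooled = |51.9 − 68.3| / 16.5 = 16.4 / 16.5 = 0.994.
For two independent groups with equal n: n = 2·((z_{α/2} + z_β) / d)².
z_{α/2} + z_β = 2.241 + 1.036 = 3.277.
n = 2 × (3.277 / 0.994)² = 2 × 3.297² = 2 × 10.87 = 21.7.
Round up to the next whole participant.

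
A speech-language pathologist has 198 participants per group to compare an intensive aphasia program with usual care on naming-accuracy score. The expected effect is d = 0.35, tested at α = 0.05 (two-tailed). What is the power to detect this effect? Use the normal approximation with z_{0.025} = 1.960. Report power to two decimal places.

For two equal groups, power = Φ(d·√(n/2) − z_{α/2}).
d·√(n/2) = 0.35 × √(198/2) = 0.35 × 9.950 = 3.482.
z_β = 3.482 − 1.960 = 1.522.
Power = Φ(1.522) = 0.936.

power ≈ 0.94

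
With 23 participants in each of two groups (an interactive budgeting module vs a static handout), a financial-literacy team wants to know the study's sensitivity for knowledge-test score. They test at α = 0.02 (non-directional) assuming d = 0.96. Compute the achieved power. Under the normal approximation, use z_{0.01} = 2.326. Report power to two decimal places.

For two equal groups, power = Φ(d·√(n/2) − z_{α/2}).
d·√(n/2) = 0.96 × √(23/2) = 0.96 × 3.391 = 3.256.
z_β = 3.256 − 2.326 = 0.930.
Power = Φ(0.930) = 0.824.

power ≈ 0.82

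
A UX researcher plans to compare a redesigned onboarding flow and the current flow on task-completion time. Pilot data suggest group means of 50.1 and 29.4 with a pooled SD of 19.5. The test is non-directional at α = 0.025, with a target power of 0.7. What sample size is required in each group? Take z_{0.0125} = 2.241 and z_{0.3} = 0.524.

n = 14 per group

Cohen's d = |M₁ − M₂| / SD_pooled = |50.1 − 29.4| / 19.5 = 20.7 / 19.5 = 1.062.
For two independent groups with equal n: n = 2·((z_{α/2} + z_β) / d)².
z_{α/2} + z_β = 2.241 + 0.524 = 2.765.
n = 2 × (2.765 / 1.062)² = 2 × 2.604² = 2 × 6.78 = 13.6.
Round up to the next whole participant.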